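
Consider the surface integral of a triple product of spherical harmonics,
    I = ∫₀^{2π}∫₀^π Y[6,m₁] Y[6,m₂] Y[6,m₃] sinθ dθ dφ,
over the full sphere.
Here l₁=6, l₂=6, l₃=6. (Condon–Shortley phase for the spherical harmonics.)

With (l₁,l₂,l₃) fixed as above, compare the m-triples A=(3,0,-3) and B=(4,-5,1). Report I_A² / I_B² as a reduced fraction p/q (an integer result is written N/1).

1849/2079

Same 6,6,6: normalisation and zero-m 3j drop out of the ratio.
A: Δ: 6! 6! 6! / 19! → 1/325909584; sum: t=0:+1/18662400 t=1:−1/691200 t=2:+1/276480 t=3:−1/933120 = 43/37324800; 3j²(6 6 6; 3 0 -3) = Δ·Π!·Σ² = 1849/184756  (sign -1)
B: Δ: 6! 6! 6! / 19! → 1/325909584; sum: t=0:+1/4147200 t=1:−1/10368000 = 1/6912000; 3j²(6 6 6; 4 -5 1) = Δ·Π!·Σ² = 189/16796  (sign -1)
I_A²/I_B² = (1849/184756)/(189/16796) = 1849/2079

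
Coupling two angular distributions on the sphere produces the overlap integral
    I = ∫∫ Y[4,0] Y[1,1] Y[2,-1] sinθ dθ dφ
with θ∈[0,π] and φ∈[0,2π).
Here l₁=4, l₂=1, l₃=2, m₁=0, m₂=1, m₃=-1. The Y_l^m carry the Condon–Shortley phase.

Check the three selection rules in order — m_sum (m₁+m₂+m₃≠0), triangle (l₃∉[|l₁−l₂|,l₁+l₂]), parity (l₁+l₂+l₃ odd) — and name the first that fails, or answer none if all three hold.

triangle

azimuthal sum: 0 + 1 − 1 = 0  ✓
3 ≤ 2 ≤ 5 (triangle on l)  ✗
L = 4 + 1 + 2 = 7 (odd)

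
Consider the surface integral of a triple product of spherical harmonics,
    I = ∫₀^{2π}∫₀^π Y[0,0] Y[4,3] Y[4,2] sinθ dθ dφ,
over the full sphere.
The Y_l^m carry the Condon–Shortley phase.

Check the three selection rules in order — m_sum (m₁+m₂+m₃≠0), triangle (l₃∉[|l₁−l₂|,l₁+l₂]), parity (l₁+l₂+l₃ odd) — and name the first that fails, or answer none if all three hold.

m₁+m₂+m₃ = 0 + 3 + 2 = 5  ✗
triangle: |0−4|=4 ≤ l₃=4 ≤ 0+4=4
parity: l₁+l₂+l₃ = 8 is even

m_sum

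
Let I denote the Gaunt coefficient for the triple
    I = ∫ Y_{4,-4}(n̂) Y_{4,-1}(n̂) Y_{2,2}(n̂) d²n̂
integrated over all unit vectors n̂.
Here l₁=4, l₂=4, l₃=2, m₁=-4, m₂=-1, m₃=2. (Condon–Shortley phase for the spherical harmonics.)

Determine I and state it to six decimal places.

-4 − 1 + 2 = -3 ≠ 0: azimuthal integral kills it; I = 0

0.000000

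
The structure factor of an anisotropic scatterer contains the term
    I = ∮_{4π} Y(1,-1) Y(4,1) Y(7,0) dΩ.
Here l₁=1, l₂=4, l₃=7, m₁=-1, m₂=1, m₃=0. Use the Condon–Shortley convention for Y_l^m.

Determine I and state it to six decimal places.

|1−4|≤7≤1+4 violated ⇒ I = 0

0.000000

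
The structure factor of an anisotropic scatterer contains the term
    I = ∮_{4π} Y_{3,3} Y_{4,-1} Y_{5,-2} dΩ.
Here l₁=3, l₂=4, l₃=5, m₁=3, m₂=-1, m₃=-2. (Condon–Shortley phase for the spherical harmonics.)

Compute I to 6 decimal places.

m-sum 0 ✓  L=12 even ✓  1≤5≤7 ✓
Π(2lᵢ+1) = 7×9×11 = 693
triangle coeff Δ(3,4,5) = 1/180180
Σ_t [0,2]: t=0:+1/576 t=1:−1/144 t=2:+1/576 = -1/288
(3j)²=20/1001 [(3 4 5; 0 0 0)], sign=+1
Σ_t [0,0]: t=0:+1/1728 = 1/1728
(3j)²=25/858 [(3 4 5; 3 -1 -2)], sign=-1
⇒ 4πI² = 750/1859
I = (-1)√(750/1859/(4π)) = -0.17917854

-0.179179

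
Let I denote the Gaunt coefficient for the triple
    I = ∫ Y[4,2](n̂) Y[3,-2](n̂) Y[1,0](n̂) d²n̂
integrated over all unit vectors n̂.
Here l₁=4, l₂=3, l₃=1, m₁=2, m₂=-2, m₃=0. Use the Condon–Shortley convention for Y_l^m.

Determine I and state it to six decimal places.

0.213244

Checks pass: Σm=0; 8 even; l₃=1∈[1,7].
(2·4+1)(2·3+1)(2·1+1) = 189
Δ: 6! 2! 0! / 9! → 1/252
sum: t=3:−1/36 = -1/36
3j²(4 3 1; 0 0 0) = Δ·Π!·Σ² = 4/63  (sign +1)
sum: t=1:−1/120 = -1/120
3j²(4 3 1; 2 -2 0) = Δ·Π!·Σ² = 1/21  (sign +1)
combine: 4πI² = 189·4/63·1/21 = 4/7
take √, sign +1: I = 0.21324362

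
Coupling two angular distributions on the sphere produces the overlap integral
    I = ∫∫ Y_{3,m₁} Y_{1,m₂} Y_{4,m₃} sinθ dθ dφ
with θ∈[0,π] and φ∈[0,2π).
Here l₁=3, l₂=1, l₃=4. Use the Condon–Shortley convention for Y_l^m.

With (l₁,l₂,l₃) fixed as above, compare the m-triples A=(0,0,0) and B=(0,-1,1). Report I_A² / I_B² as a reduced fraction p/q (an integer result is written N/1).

Same 3,1,4: normalisation and zero-m 3j drop out of the ratio.
A: Δ: 0! 6! 2! / 9! → 1/252; sum: t=0:+1/36 = 1/36; 3j²(3 1 4; 0 0 0) = Δ·Π!·Σ² = 4/63  (sign +1)
B: Δ: 0! 6! 2! / 9! → 1/252; sum: t=0:+1/72 = 1/72; 3j²(3 1 4; 0 -1 1) = Δ·Π!·Σ² = 5/126  (sign -1)
I_A²/I_B² = (4/63)/(5/126) = 8/5

8/5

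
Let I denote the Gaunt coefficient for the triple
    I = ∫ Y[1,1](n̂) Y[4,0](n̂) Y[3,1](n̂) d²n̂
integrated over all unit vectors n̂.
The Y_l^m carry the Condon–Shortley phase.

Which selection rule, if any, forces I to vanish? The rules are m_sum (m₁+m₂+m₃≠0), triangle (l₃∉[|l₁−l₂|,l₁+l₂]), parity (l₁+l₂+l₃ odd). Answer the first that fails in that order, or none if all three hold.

m_sum

m₁+m₂+m₃ = 1 + 0 + 1 = 2  ✗
triangle: |1−4|=3 ≤ l₃=3 ≤ 1+4=5
parity: l₁+l₂+l₃ = 8 is even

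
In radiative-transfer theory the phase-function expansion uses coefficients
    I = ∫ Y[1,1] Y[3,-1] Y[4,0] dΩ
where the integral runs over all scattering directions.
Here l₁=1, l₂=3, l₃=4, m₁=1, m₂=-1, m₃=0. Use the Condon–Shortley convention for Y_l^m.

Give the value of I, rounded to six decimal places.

Rules hold: Σm=0, L=8 even, 2≤4≤4.
N = 3·7·9 = 189
Δ = 0!·2!·6!/9! = 1/252
Racah Σ t=0..0: t=0:+1/36 = 1/36
⇒ 3j(1 3 4; 0 0 0)² = 4/63, sgn +1
Racah Σ t=0..0: t=0:+1/96 = 1/96
⇒ 3j(1 3 4; 1 -1 0)² = 1/42, sgn +1
4πI² = N·(3j₀)²·(3jₘ)² = 2/7
I = +1·√(0.285714/4π) = 0.15078601

0.150786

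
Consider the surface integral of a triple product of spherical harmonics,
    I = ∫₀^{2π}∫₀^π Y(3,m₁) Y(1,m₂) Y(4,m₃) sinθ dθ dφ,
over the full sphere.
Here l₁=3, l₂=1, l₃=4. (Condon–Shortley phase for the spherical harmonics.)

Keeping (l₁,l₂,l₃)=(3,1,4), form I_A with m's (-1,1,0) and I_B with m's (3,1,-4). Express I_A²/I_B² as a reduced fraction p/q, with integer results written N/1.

l's match ⇒ only the (l;m) 3-j factors differ between A and B.
A: triangle coeff Δ(3,1,4) = 1/252; Σ_t [0,0]: t=0:+1/96 = 1/96; (3j)²=1/42 [(3 1 4; -1 1 0)], sign=+1
B: triangle coeff Δ(3,1,4) = 1/252; Σ_t [0,0]: t=0:+1/1440 = 1/1440; (3j)²=1/9 [(3 1 4; 3 1 -4)], sign=+1
I_A²/I_B² = (1/42)/(1/9) = 3/14

3/14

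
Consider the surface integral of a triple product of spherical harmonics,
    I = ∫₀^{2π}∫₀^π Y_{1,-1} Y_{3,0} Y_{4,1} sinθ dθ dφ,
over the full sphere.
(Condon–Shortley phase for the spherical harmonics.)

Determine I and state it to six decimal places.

-0.194664

m-sum 0 ✓  L=8 even ✓  2≤4≤4 ✓
Π(2lᵢ+1) = 3×7×9 = 189
triangle coeff Δ(1,3,4) = 1/252
Σ_t [0,0]: t=0:+1/36 = 1/36
(3j)²=4/63 [(1 3 4; 0 0 0)], sign=+1
Σ_t [0,0]: t=0:+1/72 = 1/72
(3j)²=5/126 [(1 3 4; -1 0 1)], sign=-1
⇒ 4πI² = 10/21
I = (-1)√(10/21/(4π)) = -0.19466390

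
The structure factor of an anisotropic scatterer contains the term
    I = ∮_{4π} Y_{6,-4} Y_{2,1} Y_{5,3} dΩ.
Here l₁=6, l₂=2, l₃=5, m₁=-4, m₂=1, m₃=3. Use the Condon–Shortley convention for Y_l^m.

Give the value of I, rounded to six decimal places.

L=13 odd ⇒ parity kills the (l;000) factor ⇒ I = 0

0.000000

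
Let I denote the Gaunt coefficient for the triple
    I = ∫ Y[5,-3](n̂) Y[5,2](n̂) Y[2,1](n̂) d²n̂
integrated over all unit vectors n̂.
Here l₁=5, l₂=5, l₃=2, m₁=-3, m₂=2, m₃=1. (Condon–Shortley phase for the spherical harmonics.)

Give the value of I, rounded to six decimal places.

-0.161739

Checks pass: Σm=0; 12 even; l₃=2∈[0,10].
(2·5+1)(2·5+1)(2·2+1) = 605
Δ: 8! 2! 2! / 13! → 1/38610
sum: t=3:−1/2880 t=4:+1/576 t=5:−1/2880 = 1/960
3j²(5 5 2; 0 0 0) = Δ·Π!·Σ² = 10/429  (sign +1)
sum: t=6:+1/2880 t=7:−1/10080 = 1/4032
3j²(5 5 2; -3 2 1) = Δ·Π!·Σ² = 10/429  (sign -1)
combine: 4πI² = 605·10/429·10/429 = 500/1521
take √, sign -1: I = -0.16173926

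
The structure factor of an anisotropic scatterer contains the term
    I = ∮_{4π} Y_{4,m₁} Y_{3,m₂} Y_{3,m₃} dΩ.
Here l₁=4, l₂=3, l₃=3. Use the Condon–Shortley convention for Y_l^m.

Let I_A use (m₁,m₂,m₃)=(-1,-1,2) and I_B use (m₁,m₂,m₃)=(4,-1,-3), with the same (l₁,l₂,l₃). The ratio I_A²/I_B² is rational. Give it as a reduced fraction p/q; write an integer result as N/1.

l's match ⇒ only the (l;m) 3-j factors differ between A and B.
A: triangle coeff Δ(4,3,3) = 1/34650; Σ_t [1,2]: t=1:−1/144 t=2:+1/48 = 1/72; (3j)²=16/693 [(4 3 3; -1 -1 2)], sign=-1
B: triangle coeff Δ(4,3,3) = 1/34650; Σ_t [0,0]: t=0:+1/1152 = 1/1152; (3j)²=1/33 [(4 3 3; 4 -1 -3)], sign=+1
I_A²/I_B² = (16/693)/(1/33) = 16/21

16/21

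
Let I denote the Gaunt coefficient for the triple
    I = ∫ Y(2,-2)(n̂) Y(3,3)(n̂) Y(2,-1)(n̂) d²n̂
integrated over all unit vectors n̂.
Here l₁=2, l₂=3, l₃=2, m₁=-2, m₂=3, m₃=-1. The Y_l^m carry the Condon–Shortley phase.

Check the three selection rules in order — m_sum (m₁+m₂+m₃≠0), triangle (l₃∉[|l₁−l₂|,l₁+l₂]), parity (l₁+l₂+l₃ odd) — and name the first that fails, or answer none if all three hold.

Σmᵢ = 0  ✓
l₃∈[|l₁−l₂|,l₁+l₂]=[1,5], have l₃=2  ✓
Σlᵢ = 7 ⇒ odd  ✗

parity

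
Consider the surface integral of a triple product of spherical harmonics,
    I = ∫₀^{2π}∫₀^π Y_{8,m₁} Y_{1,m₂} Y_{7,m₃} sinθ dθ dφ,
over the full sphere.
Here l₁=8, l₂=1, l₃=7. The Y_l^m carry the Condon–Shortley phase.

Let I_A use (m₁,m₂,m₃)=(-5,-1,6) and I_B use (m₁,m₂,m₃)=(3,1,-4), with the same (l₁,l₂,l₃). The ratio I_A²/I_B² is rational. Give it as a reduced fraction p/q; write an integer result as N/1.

3/10

l's match ⇒ only the (l;m) 3-j factors differ between A and B.
A: triangle coeff Δ(8,1,7) = 1/2040; Σ_t [0,0]: t=0:+1/12454041600 = 1/12454041600; (3j)²=1/680 [(8 1 7; -5 -1 6)], sign=-1
B: triangle coeff Δ(8,1,7) = 1/2040; Σ_t [2,2]: t=2:+1/479001600 = 1/479001600; (3j)²=1/204 [(8 1 7; 3 1 -4)], sign=-1
I_A²/I_B² = (1/680)/(1/204) = 3/10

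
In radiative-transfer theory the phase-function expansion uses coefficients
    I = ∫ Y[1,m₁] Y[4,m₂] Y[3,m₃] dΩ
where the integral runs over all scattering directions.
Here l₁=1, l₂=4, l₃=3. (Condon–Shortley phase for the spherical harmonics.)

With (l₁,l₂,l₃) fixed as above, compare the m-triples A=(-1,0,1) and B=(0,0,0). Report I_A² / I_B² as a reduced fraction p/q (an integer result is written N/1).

Shared (l₁,l₂,l₃)=(1,4,3): N and (l;000)² cancel in I_A²/I_B².
A: Δ = 2!·0!·6!/9! = 1/252; Racah Σ t=2..2: t=2:+1/96 = 1/96; ⇒ 3j(1 4 3; -1 0 1)² = 1/42, sgn +1
B: Δ = 2!·0!·6!/9! = 1/252; Racah Σ t=1..1: t=1:−1/36 = -1/36; ⇒ 3j(1 4 3; 0 0 0)² = 4/63, sgn +1
I_A²/I_B² = (1/42)/(4/63) = 3/8

3/8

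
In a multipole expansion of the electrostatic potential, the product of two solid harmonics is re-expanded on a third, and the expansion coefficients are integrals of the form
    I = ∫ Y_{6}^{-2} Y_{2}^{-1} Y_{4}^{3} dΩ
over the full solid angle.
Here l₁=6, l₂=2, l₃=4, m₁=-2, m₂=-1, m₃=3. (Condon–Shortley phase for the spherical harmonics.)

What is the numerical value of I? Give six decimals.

m-sum 0 ✓  L=12 even ✓  4≤4≤8 ✓
Π(2lᵢ+1) = 13×5×9 = 585
triangle coeff Δ(6,2,4) = 1/6435
Σ_t [2,2]: t=2:+1/2304 = 1/2304
(3j)²=5/143 [(6 2 4; 0 0 0)], sign=+1
Σ_t [1,1]: t=1:−1/30240 = -1/30240
(3j)²=32/6435 [(6 2 4; -2 -1 3)], sign=+1
⇒ 4πI² = 160/1573
I = (+1)√(160/1573/(4π)) = 0.08996855

0.089969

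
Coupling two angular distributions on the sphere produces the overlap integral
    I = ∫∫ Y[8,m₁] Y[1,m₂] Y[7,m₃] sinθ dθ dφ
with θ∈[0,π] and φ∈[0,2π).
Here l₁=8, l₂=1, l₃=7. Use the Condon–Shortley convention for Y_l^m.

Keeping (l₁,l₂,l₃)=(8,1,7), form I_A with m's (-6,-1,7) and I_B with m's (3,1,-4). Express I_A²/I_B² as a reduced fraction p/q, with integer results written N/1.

Shared (l₁,l₂,l₃)=(8,1,7): N and (l;000)² cancel in I_A²/I_B².
A: Δ = 2!·14!·0!/17! = 1/2040; Racah Σ t=0..0: t=0:+1/174356582400 = 1/174356582400; ⇒ 3j(8 1 7; -6 -1 7)² = 1/2040, sgn +1
B: Δ = 2!·14!·0!/17! = 1/2040; Racah Σ t=2..2: t=2:+1/479001600 = 1/479001600; ⇒ 3j(8 1 7; 3 1 -4)² = 1/204, sgn -1
I_A²/I_B² = (1/2040)/(1/204) = 1/10

1/10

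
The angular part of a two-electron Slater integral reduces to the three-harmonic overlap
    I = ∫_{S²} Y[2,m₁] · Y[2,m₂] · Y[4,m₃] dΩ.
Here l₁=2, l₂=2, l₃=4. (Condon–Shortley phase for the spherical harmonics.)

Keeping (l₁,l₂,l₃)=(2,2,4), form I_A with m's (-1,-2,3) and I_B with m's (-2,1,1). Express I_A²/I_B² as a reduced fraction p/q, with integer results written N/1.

Shared (l₁,l₂,l₃)=(2,2,4): N and (l;000)² cancel in I_A²/I_B².
A: Δ = 0!·4!·4!/9! = 1/630; Racah Σ t=0..0: t=0:+1/144 = 1/144; ⇒ 3j(2 2 4; -1 -2 3)² = 1/18, sgn -1
B: Δ = 0!·4!·4!/9! = 1/630; Racah Σ t=0..0: t=0:+1/144 = 1/144; ⇒ 3j(2 2 4; -2 1 1)² = 1/126, sgn -1
I_A²/I_B² = (1/18)/(1/126) = 7/1

7/1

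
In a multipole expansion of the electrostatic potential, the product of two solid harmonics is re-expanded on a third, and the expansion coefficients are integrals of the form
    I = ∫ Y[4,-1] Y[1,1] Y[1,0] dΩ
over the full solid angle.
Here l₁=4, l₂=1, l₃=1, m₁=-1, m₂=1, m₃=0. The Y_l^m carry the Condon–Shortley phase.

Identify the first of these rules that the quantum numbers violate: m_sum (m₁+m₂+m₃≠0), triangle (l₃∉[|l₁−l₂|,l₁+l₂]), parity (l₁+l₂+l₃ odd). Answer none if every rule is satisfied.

m₁+m₂+m₃ = -1 + 1 + 0 = 0  ✓
triangle: |4−1|=3 ≤ l₃=1 ≤ 4+1=5  ✗
parity: l₁+l₂+l₃ = 6 is even

triangle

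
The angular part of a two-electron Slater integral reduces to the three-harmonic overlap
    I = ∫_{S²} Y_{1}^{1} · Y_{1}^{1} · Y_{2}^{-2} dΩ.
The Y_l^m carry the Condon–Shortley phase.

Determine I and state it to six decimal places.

m-sum 0 ✓  L=4 even ✓  0≤2≤2 ✓
Π(2lᵢ+1) = 3×3×5 = 45
triangle coeff Δ(1,1,2) = 1/30
Σ_t [0,0]: t=0:+1/1 = 1/1
(3j)²=2/15 [(1 1 2; 0 0 0)], sign=+1
Σ_t [0,0]: t=0:+1/4 = 1/4
(3j)²=1/5 [(1 1 2; 1 1 -2)], sign=+1
⇒ 4πI² = 6/5
I = (+1)√(6/5/(4π)) = 0.30901936

0.309019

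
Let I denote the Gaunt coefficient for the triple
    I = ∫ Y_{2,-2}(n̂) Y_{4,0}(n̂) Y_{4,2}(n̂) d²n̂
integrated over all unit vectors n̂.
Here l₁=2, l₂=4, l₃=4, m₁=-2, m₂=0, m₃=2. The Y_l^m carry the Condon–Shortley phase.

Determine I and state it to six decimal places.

m-sum 0 ✓  L=10 even ✓  2≤4≤6 ✓
Π(2lᵢ+1) = 5×9×9 = 405
triangle coeff Δ(2,4,4) = 1/13860
Σ_t [0,2]: t=0:+1/192 t=1:−1/36 t=2:+1/192 = -5/288
(3j)²=20/693 [(2 4 4; 0 0 0)], sign=-1
Σ_t [2,2]: t=2:+1/192 = 1/192
(3j)²=3/77 [(2 4 4; -2 0 2)], sign=+1
⇒ 4πI² = 2700/5929
I = (-1)√(2700/5929/(4π)) = -0.19036462

-0.190365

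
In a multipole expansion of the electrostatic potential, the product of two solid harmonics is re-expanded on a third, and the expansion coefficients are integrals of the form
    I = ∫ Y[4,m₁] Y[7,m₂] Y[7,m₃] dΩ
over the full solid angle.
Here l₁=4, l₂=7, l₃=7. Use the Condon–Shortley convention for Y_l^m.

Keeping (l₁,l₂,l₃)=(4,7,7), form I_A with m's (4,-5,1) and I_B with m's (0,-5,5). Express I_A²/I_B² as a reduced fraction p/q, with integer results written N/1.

47250/68651

Same 4,7,7: normalisation and zero-m 3j drop out of the ratio.
A: Δ: 4! 4! 10! / 19! → 1/58198140; sum: t=0:+1/46448640 = 1/46448640; 3j²(4 7 7; 4 -5 1) = Δ·Π!·Σ² = 75/8398  (sign +1)
B: Δ: 4! 4! 10! / 19! → 1/58198140; sum: t=0:+1/46448640 t=1:−1/13063680 t=2:+1/58060800 = -79/2090188800; 3j²(4 7 7; 0 -5 5) = Δ·Π!·Σ² = 68651/5290740  (sign -1)
I_A²/I_B² = (75/8398)/(68651/5290740) = 47250/68651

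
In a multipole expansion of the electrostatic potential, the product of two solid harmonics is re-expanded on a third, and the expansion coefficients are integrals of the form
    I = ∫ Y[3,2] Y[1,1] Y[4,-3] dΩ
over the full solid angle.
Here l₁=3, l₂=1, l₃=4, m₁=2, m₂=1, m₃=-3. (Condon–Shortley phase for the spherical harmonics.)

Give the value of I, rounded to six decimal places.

-0.282095

Rules hold: Σm=0, L=8 even, 2≤4≤4.
N = 7·3·9 = 189
Δ = 0!·6!·2!/9! = 1/252
Racah Σ t=0..0: t=0:+1/36 = 1/36
⇒ 3j(3 1 4; 0 0 0)² = 4/63, sgn +1
Racah Σ t=0..0: t=0:+1/240 = 1/240
⇒ 3j(3 1 4; 2 1 -3)² = 1/12, sgn -1
4πI² = N·(3j₀)²·(3jₘ)² = 1/1
I = -1·√(1/4π) = -0.28209479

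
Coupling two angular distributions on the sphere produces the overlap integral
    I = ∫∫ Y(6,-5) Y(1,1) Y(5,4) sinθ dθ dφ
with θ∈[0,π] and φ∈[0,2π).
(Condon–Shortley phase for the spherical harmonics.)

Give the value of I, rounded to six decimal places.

-0.303018

Rules hold: Σm=0, L=12 even, 5≤5≤7.
N = 13·3·11 = 429
Δ = 2!·10!·0!/13! = 1/858
Racah Σ t=1..1: t=1:−1/14400 = -1/14400
⇒ 3j(6 1 5; 0 0 0)² = 6/143, sgn +1
Racah Σ t=2..2: t=2:+1/725760 = 1/725760
⇒ 3j(6 1 5; -5 1 4)² = 5/78, sgn -1
4πI² = N·(3j₀)²·(3jₘ)² = 15/13
I = -1·√(1.15385/4π) = -0.30301841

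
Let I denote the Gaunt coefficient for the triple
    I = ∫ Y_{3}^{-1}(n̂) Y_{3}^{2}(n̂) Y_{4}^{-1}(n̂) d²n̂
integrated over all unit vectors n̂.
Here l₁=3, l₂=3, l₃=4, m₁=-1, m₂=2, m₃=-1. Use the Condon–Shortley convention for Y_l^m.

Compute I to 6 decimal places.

0.145070

m-sum 0 ✓  L=10 even ✓  0≤4≤6 ✓
Π(2lᵢ+1) = 7×7×9 = 441
triangle coeff Δ(3,3,4) = 1/34650
Σ_t [0,2]: t=0:+1/72 t=1:−1/16 t=2:+1/72 = -5/144
(3j)²=2/77 [(3 3 4; 0 0 0)], sign=-1
Σ_t [1,2]: t=1:−1/144 t=2:+1/48 = 1/72
(3j)²=16/693 [(3 3 4; -1 2 -1)], sign=-1
⇒ 4πI² = 32/121
I = (+1)√(32/121/(4π)) = 0.14506992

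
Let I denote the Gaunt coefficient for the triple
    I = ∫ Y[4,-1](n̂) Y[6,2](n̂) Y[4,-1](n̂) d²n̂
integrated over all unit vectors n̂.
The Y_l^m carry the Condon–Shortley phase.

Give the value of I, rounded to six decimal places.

0.145766

m-sum 0 ✓  L=14 even ✓  2≤4≤10 ✓
Π(2lᵢ+1) = 9×13×9 = 1053
triangle coeff Δ(4,6,4) = 1/1261260
Σ_t [2,4]: t=2:+1/4608 t=3:−1/1296 t=4:+1/4608 = -7/20736
(3j)²=20/1287 [(4 6 4; 0 0 0)], sign=-1
Σ_t [3,5]: t=3:−1/8640 t=4:+1/2304 t=5:−1/8640 = 7/34560
(3j)²=7/429 [(4 6 4; -1 2 -1)], sign=-1
⇒ 4πI² = 420/1573
I = (+1)√(420/1573/(4π)) = 0.14576570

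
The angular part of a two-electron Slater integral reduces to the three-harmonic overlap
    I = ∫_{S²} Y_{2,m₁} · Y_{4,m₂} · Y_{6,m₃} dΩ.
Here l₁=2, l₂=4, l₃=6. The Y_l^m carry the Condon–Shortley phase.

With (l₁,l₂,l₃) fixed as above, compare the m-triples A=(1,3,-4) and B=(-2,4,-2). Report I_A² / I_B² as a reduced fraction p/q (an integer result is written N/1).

Same 2,4,6: normalisation and zero-m 3j drop out of the ratio.
A: Δ: 0! 4! 8! / 13! → 1/6435; sum: t=0:+1/30240 = 1/30240; 3j²(2 4 6; 1 3 -4) = Δ·Π!·Σ² = 16/429  (sign +1)
B: Δ: 0! 4! 8! / 13! → 1/6435; sum: t=0:+1/967680 = 1/967680; 3j²(2 4 6; -2 4 -2) = Δ·Π!·Σ² = 1/6435  (sign +1)
I_A²/I_B² = (16/429)/(1/6435) = 240/1

240/1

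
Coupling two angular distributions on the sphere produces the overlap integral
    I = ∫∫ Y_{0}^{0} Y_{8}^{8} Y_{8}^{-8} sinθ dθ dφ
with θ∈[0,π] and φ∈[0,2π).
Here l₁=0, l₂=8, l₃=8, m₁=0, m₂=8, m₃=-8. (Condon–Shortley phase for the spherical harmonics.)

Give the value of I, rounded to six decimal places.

Rules hold: Σm=0, L=16 even, 8≤8≤8.
N = 1·17·17 = 289
Δ = 0!·0!·16!/17! = 1/17
Racah Σ t=0..0: t=0:+1/1625702400 = 1/1625702400
⇒ 3j(0 8 8; 0 0 0)² = 1/17, sgn +1
Racah Σ t=0..0: t=0:+1/20922789888000 = 1/20922789888000
⇒ 3j(0 8 8; 0 8 -8)² = 1/17, sgn +1
4πI² = N·(3j₀)²·(3jₘ)² = 1/1
I = +1·√(1/4π) = 0.28209479

0.282095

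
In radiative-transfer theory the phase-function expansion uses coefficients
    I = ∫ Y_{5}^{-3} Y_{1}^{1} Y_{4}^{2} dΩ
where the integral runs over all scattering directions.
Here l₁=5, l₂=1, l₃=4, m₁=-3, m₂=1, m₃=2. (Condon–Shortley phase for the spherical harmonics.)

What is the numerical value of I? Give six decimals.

-0.259847

Checks pass: Σm=0; 10 even; l₃=4∈[4,6].
(2·5+1)(2·1+1)(2·4+1) = 297
Δ: 2! 8! 0! / 11! → 1/495
sum: t=1:−1/576 = -1/576
3j²(5 1 4; 0 0 0) = Δ·Π!·Σ² = 5/99  (sign -1)
sum: t=2:+1/2880 = 1/2880
3j²(5 1 4; -3 1 2) = Δ·Π!·Σ² = 28/495  (sign +1)
combine: 4πI² = 297·5/99·28/495 = 28/33
take √, sign -1: I = -0.25984664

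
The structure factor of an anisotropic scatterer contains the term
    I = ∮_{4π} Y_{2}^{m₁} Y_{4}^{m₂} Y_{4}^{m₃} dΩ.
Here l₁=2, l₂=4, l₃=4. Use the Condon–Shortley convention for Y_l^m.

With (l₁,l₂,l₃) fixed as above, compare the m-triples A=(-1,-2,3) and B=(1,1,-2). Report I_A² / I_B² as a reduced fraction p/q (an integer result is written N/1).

175/81

Shared (l₁,l₂,l₃)=(2,4,4): N and (l;000)² cancel in I_A²/I_B².
A: Δ = 2!·2!·6!/11! = 1/13860; Racah Σ t=1..2: t=1:−1/240 t=2:+1/1440 = -1/288; ⇒ 3j(2 4 4; -1 -2 3)² = 5/132, sgn +1
B: Δ = 2!·2!·6!/11! = 1/13860; Racah Σ t=0..1: t=0:+1/240 t=1:−1/96 = -1/160; ⇒ 3j(2 4 4; 1 1 -2)² = 27/1540, sgn -1
I_A²/I_B² = (5/132)/(27/1540) = 175/81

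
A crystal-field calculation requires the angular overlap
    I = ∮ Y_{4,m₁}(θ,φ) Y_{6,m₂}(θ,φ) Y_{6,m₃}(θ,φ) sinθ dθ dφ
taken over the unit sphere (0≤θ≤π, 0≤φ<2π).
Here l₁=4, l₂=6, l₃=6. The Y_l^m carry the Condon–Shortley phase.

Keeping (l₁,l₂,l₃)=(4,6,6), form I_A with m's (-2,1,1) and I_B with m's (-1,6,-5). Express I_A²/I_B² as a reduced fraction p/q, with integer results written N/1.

1568/3267

l's match ⇒ only the (l;m) 3-j factors differ between A and B.
A: triangle coeff Δ(4,6,6) = 1/15315300; Σ_t [2,4]: t=2:+1/69120 t=3:−1/20736 t=4:+1/69120 = -1/51840; (3j)²=280/21879 [(4 6 6; -2 1 1)], sign=+1
B: triangle coeff Δ(4,6,6) = 1/15315300; Σ_t [4,4]: t=4:+1/5806080 = 1/5806080; (3j)²=165/6188 [(4 6 6; -1 6 -5)], sign=-1
I_A²/I_B² = (280/21879)/(165/6188) = 1568/3267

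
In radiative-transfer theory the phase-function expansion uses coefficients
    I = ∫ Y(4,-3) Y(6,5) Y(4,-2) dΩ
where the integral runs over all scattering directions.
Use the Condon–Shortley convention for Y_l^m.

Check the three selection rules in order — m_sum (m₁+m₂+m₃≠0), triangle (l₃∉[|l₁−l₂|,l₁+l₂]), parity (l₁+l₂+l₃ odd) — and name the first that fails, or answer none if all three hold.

azimuthal sum: -3 + 5 − 2 = 0  ✓
2 ≤ 4 ≤ 10 (triangle on l)  ✓
L = 4 + 6 + 4 = 14 (even)  ✓

none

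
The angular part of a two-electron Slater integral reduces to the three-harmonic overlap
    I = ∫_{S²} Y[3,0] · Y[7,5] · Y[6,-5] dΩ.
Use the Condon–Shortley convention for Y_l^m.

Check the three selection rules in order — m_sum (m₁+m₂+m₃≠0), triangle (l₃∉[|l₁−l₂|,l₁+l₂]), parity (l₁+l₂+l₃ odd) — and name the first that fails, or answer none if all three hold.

none

azimuthal sum: 0 + 5 − 5 = 0  ✓
4 ≤ 6 ≤ 10 (triangle on l)  ✓
L = 3 + 7 + 6 = 16 (even)  ✓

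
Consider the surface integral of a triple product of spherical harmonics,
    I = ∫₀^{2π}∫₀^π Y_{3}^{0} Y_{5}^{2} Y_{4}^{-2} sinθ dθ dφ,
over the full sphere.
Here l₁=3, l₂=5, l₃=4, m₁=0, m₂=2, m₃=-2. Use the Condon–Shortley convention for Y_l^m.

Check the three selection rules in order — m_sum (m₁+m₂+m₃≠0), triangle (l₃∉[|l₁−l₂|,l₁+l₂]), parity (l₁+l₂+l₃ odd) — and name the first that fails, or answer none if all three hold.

none

m₁+m₂+m₃ = 0 + 2 − 2 = 0  ✓
triangle: |3−5|=2 ≤ l₃=4 ≤ 3+5=8  ✓
parity: l₁+l₂+l₃ = 12 is even  ✓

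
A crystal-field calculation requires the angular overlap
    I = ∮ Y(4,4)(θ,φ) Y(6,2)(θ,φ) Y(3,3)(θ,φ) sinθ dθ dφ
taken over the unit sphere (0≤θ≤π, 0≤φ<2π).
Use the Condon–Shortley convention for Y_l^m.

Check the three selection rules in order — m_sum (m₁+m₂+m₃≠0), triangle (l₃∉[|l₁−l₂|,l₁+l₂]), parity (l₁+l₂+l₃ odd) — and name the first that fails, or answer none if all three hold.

Σmᵢ = 9  ✗
l₃∈[|l₁−l₂|,l₁+l₂]=[2,10], have l₃=3
Σlᵢ = 13 ⇒ odd

m_sum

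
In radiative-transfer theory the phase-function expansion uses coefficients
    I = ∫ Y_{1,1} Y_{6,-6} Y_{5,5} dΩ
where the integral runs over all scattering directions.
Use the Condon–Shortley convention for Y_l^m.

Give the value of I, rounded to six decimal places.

0.331940

m-sum 0 ✓  L=12 even ✓  5≤5≤7 ✓
Π(2lᵢ+1) = 3×13×11 = 429
triangle coeff Δ(1,6,5) = 1/858
Σ_t [1,1]: t=1:−1/14400 = -1/14400
(3j)²=6/143 [(1 6 5; 0 0 0)], sign=+1
Σ_t [0,0]: t=0:+1/7257600 = 1/7257600
(3j)²=1/13 [(1 6 5; 1 -6 5)], sign=+1
⇒ 4πI² = 18/13
I = (+1)√(18/13/(4π)) = 0.33194004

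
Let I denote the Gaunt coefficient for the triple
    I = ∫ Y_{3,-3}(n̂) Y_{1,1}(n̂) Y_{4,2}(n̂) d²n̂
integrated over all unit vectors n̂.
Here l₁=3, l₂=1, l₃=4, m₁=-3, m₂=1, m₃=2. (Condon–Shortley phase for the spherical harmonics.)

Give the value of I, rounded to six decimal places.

Checks pass: Σm=0; 8 even; l₃=4∈[2,4].
(2·3+1)(2·1+1)(2·4+1) = 189
Δ: 0! 6! 2! / 9! → 1/252
sum: t=0:+1/36 = 1/36
3j²(3 1 4; 0 0 0) = Δ·Π!·Σ² = 4/63  (sign +1)
sum: t=0:+1/1440 = 1/1440
3j²(3 1 4; -3 1 2) = Δ·Π!·Σ² = 1/252  (sign +1)
combine: 4πI² = 189·4/63·1/252 = 1/21
take √, sign +1: I = 0.06155813

0.061558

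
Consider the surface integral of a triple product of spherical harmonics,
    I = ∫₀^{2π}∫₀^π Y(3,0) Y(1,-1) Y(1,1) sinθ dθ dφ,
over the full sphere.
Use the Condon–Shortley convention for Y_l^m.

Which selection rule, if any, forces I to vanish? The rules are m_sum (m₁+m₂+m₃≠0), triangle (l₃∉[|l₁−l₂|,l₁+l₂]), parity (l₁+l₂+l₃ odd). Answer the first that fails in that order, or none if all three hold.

triangle

Σmᵢ = 0  ✓
l₃∈[|l₁−l₂|,l₁+l₂]=[2,4], have l₃=1  ✗
Σlᵢ = 5 ⇒ odd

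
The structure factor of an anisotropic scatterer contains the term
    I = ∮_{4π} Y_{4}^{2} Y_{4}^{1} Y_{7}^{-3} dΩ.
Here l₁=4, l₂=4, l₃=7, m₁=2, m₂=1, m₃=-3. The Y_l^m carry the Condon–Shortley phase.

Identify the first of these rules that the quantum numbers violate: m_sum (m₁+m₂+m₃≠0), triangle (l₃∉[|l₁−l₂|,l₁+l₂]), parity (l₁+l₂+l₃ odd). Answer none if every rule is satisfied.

parity

Σmᵢ = 0  ✓
l₃∈[|l₁−l₂|,l₁+l₂]=[0,8], have l₃=7  ✓
Σlᵢ = 15 ⇒ odd  ✗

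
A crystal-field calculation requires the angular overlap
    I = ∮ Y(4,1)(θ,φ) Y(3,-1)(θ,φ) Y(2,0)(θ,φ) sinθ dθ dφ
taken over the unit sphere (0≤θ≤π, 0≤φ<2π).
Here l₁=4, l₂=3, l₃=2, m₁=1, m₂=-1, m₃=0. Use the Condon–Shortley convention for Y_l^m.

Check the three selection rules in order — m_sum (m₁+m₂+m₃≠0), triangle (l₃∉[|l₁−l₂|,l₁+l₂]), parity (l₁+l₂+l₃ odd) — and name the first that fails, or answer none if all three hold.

Σmᵢ = 0  ✓
l₃∈[|l₁−l₂|,l₁+l₂]=[1,7], have l₃=2  ✓
Σlᵢ = 9 ⇒ odd  ✗

parity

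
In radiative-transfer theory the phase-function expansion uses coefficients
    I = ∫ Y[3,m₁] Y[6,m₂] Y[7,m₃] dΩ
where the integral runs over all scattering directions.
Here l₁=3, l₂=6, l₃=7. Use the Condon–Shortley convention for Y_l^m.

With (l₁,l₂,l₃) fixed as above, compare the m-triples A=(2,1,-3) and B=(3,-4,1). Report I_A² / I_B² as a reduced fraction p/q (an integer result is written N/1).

2/27

l's match ⇒ only the (l;m) 3-j factors differ between A and B.
A: triangle coeff Δ(3,6,7) = 1/2042040; Σ_t [0,1]: t=0:+1/362880 t=1:−1/414720 = 1/2903040; (3j)²=25/68068 [(3 6 7; 2 1 -3)], sign=+1
B: triangle coeff Δ(3,6,7) = 1/2042040; Σ_t [0,0]: t=0:+1/3870720 = 1/3870720; (3j)²=675/136136 [(3 6 7; 3 -4 1)], sign=+1
I_A²/I_B² = (25/68068)/(675/136136) = 2/27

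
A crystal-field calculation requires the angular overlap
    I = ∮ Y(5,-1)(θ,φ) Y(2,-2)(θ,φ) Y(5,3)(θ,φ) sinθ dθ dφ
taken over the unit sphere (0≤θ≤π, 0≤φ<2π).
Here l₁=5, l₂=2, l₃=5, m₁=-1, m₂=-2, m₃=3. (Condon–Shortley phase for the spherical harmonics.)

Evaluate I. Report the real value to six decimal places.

0.171169

m-sum 0 ✓  L=12 even ✓  3≤5≤7 ✓
Π(2lᵢ+1) = 11×5×11 = 605
triangle coeff Δ(5,2,5) = 1/38610
Σ_t [0,2]: t=0:+1/2880 t=1:−1/576 t=2:+1/2880 = -1/960
(3j)²=10/429 [(5 2 5; 0 0 0)], sign=+1
Σ_t [0,0]: t=0:+1/5760 = 1/5760
(3j)²=56/2145 [(5 2 5; -1 -2 3)], sign=+1
⇒ 4πI² = 560/1521
I = (+1)√(560/1521/(4π)) = 0.17116875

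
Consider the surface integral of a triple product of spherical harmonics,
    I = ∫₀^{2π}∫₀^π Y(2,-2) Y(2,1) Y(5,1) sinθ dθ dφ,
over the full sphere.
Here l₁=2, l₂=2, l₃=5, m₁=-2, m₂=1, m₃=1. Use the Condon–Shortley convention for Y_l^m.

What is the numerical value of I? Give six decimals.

triangle: need 0≤l₃≤4, have 5; I=0

0.000000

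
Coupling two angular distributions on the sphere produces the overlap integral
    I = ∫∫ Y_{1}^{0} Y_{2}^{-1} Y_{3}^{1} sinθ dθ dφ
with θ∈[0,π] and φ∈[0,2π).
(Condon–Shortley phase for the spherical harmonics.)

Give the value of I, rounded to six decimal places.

-0.233597

Rules hold: Σm=0, L=6 even, 1≤3≤3.
N = 3·5·7 = 105
Δ = 0!·2!·4!/7! = 1/105
Racah Σ t=0..0: t=0:+1/4 = 1/4
⇒ 3j(1 2 3; 0 0 0)² = 3/35, sgn -1
Racah Σ t=0..0: t=0:+1/6 = 1/6
⇒ 3j(1 2 3; 0 -1 1)² = 8/105, sgn +1
4πI² = N·(3j₀)²·(3jₘ)² = 24/35
I = -1·√(0.685714/4π) = -0.23359668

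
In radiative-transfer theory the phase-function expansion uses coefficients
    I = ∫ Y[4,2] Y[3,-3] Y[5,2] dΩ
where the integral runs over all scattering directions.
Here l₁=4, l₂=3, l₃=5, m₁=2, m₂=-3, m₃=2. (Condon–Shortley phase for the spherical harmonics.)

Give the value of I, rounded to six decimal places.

2 − 3 + 2 = 1 ≠ 0: azimuthal integral kills it; I = 0

0.000000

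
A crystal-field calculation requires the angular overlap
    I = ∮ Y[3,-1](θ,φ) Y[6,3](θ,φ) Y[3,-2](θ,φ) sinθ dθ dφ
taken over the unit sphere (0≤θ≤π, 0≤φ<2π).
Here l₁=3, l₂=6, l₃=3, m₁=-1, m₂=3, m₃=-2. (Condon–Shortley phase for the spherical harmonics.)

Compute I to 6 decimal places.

-0.230476

Checks pass: Σm=0; 12 even; l₃=3∈[3,9].
(2·3+1)(2·6+1)(2·3+1) = 637
Δ: 6! 0! 6! / 13! → 1/12012
sum: t=3:−1/1296 = -1/1296
3j²(3 6 3; 0 0 0) = Δ·Π!·Σ² = 100/3003  (sign +1)
sum: t=4:+1/5760 = 1/5760
3j²(3 6 3; -1 3 -2) = Δ·Π!·Σ² = 9/286  (sign -1)
combine: 4πI² = 637·100/3003·9/286 = 1050/1573
take √, sign -1: I = -0.23047581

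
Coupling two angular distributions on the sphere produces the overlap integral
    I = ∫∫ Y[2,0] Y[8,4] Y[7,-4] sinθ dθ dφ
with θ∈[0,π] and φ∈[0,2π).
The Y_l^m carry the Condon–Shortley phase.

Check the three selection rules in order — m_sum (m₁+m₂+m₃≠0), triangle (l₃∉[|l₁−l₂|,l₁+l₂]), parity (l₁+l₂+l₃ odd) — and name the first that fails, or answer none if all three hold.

parity

azimuthal sum: 0 + 4 − 4 = 0  ✓
6 ≤ 7 ≤ 10 (triangle on l)  ✓
L = 2 + 8 + 7 = 17 (odd)  ✗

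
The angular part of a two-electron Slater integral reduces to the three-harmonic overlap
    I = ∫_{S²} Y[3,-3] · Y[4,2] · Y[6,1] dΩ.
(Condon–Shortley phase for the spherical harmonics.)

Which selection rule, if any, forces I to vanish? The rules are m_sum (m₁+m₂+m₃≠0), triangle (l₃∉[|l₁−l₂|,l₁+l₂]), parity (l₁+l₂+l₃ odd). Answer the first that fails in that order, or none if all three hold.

m₁+m₂+m₃ = -3 + 2 + 1 = 0  ✓
triangle: |3−4|=1 ≤ l₃=6 ≤ 3+4=7  ✓
parity: l₁+l₂+l₃ = 13 is odd  ✗

parity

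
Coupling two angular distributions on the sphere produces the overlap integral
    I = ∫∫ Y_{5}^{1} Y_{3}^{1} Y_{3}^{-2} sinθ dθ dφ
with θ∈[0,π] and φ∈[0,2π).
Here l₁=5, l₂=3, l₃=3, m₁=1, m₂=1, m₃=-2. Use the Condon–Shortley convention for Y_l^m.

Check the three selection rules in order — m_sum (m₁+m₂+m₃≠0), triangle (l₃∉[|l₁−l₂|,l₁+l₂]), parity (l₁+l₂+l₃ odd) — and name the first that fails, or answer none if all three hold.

parity

m₁+m₂+m₃ = 1 + 1 − 2 = 0  ✓
triangle: |5−3|=2 ≤ l₃=3 ≤ 5+3=8  ✓
parity: l₁+l₂+l₃ = 11 is odd  ✗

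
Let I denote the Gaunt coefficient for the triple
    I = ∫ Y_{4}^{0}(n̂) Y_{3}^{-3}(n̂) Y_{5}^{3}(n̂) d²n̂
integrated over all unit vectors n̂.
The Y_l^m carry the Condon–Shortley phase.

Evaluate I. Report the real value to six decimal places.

Rules hold: Σm=0, L=12 even, 1≤5≤7.
N = 9·7·11 = 693
Δ = 2!·6!·4!/13! = 1/180180
Racah Σ t=0..2: t=0:+1/576 t=1:−1/144 t=2:+1/576 = -1/288
⇒ 3j(4 3 5; 0 0 0)² = 20/1001, sgn +1
Racah Σ t=0..0: t=0:+1/2304 = 1/2304
⇒ 3j(4 3 5; 0 -3 3)² = 5/143, sgn +1
4πI² = N·(3j₀)²·(3jₘ)² = 900/1859
I = +1·√(0.484131/4π) = 0.19628026

0.196280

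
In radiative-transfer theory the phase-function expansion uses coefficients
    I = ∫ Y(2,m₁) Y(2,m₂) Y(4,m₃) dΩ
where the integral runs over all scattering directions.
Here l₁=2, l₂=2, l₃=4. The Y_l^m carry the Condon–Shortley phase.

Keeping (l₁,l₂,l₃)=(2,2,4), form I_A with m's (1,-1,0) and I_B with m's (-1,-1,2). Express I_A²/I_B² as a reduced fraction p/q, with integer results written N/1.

l's match ⇒ only the (l;m) 3-j factors differ between A and B.
A: triangle coeff Δ(2,2,4) = 1/630; Σ_t [0,0]: t=0:+1/36 = 1/36; (3j)²=8/315 [(2 2 4; 1 -1 0)], sign=+1
B: triangle coeff Δ(2,2,4) = 1/630; Σ_t [0,0]: t=0:+1/36 = 1/36; (3j)²=4/63 [(2 2 4; -1 -1 2)], sign=+1
I_A²/I_B² = (8/315)/(4/63) = 2/5

2/5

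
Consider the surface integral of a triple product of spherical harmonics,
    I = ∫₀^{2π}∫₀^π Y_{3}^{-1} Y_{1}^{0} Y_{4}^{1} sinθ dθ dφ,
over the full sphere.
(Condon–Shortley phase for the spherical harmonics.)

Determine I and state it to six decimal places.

m-sum 0 ✓  L=8 even ✓  2≤4≤4 ✓
Π(2lᵢ+1) = 7×3×9 = 189
triangle coeff Δ(3,1,4) = 1/252
Σ_t [0,0]: t=0:+1/36 = 1/36
(3j)²=4/63 [(3 1 4; 0 0 0)], sign=+1
Σ_t [0,0]: t=0:+1/48 = 1/48
(3j)²=5/84 [(3 1 4; -1 0 1)], sign=-1
⇒ 4πI² = 5/7
I = (-1)√(5/7/(4π)) = -0.23841361

-0.238414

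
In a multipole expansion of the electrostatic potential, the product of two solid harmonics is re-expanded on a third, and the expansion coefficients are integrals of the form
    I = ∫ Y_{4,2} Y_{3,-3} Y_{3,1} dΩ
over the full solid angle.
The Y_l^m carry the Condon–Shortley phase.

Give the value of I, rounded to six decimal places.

Rules hold: Σm=0, L=10 even, 1≤3≤7.
N = 9·7·7 = 441
Δ = 4!·4!·2!/11! = 1/34650
Racah Σ t=1..3: t=1:−1/72 t=2:+1/16 t=3:−1/72 = 5/144
⇒ 3j(4 3 3; 0 0 0)² = 2/77, sgn -1
Racah Σ t=0..0: t=0:+1/192 = 1/192
⇒ 3j(4 3 3; 2 -3 1)² = 3/77, sgn +1
4πI² = N·(3j₀)²·(3jₘ)² = 54/121
I = -1·√(0.446281/4π) = -0.18845135

-0.188451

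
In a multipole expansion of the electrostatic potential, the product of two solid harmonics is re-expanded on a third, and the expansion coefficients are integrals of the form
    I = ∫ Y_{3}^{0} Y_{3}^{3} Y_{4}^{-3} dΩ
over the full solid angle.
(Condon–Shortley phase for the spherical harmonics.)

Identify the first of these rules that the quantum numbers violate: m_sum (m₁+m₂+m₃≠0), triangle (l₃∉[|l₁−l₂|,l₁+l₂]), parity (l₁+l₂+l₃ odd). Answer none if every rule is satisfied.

Σmᵢ = 0  ✓
l₃∈[|l₁−l₂|,l₁+l₂]=[0,6], have l₃=4  ✓
Σlᵢ = 10 ⇒ even  ✓

none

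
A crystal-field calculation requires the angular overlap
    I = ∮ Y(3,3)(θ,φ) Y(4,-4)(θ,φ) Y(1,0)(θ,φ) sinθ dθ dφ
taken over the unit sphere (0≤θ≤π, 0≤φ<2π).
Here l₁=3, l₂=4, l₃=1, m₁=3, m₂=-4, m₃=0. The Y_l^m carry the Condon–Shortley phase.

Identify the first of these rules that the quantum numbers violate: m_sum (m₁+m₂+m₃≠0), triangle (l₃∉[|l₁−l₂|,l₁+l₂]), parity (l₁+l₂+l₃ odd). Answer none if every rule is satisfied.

m_sum

m₁+m₂+m₃ = 3 − 4 + 0 = -1  ✗
triangle: |3−4|=1 ≤ l₃=1 ≤ 3+4=7
parity: l₁+l₂+l₃ = 8 is even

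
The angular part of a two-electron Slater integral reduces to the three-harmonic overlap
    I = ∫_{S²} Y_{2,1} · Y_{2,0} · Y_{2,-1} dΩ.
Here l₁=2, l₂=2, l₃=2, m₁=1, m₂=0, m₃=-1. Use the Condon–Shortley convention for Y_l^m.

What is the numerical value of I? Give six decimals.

-0.090112

Checks pass: Σm=0; 6 even; l₃=2∈[0,4].
(2·2+1)(2·2+1)(2·2+1) = 125
Δ: 2! 2! 2! / 7! → 1/630
sum: t=0:+1/8 t=1:−1/1 t=2:+1/8 = -3/4
3j²(2 2 2; 0 0 0) = Δ·Π!·Σ² = 2/35  (sign -1)
sum: t=0:+1/4 t=1:−1/2 = -1/4
3j²(2 2 2; 1 0 -1) = Δ·Π!·Σ² = 1/70  (sign +1)
combine: 4πI² = 125·2/35·1/70 = 5/49
take √, sign -1: I = -0.09011188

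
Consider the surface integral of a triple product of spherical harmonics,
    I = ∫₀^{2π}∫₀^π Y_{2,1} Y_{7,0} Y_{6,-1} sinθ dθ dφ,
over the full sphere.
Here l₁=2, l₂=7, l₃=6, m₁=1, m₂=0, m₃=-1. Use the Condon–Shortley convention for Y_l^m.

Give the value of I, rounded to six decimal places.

0.000000

L=15 odd ⇒ parity kills the (l;000) factor ⇒ I = 0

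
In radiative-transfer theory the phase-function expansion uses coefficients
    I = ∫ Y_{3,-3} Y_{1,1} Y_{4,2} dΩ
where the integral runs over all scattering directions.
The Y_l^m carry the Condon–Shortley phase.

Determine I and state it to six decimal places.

m-sum 0 ✓  L=8 even ✓  2≤4≤4 ✓
Π(2lᵢ+1) = 7×3×9 = 189
triangle coeff Δ(3,1,4) = 1/252
Σ_t [0,0]: t=0:+1/36 = 1/36
(3j)²=4/63 [(3 1 4; 0 0 0)], sign=+1
Σ_t [0,0]: t=0:+1/1440 = 1/1440
(3j)²=1/252 [(3 1 4; -3 1 2)], sign=+1
⇒ 4πI² = 1/21
I = (+1)√(1/21/(4π)) = 0.06155813

0.061558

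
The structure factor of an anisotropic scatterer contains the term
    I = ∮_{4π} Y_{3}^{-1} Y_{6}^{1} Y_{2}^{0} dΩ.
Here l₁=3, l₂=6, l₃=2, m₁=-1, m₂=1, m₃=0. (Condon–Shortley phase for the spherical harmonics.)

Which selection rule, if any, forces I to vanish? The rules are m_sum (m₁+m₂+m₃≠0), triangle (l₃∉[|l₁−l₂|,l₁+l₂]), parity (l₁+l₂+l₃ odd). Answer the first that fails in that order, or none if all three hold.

triangle

m₁+m₂+m₃ = -1 + 1 + 0 = 0  ✓
triangle: |3−6|=3 ≤ l₃=2 ≤ 3+6=9  ✗
parity: l₁+l₂+l₃ = 11 is odd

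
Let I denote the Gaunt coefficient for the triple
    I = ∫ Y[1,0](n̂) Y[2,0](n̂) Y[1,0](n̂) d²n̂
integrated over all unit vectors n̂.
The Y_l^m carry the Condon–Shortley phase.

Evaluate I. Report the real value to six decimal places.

m-sum 0 ✓  L=4 even ✓  1≤1≤3 ✓
Π(2lᵢ+1) = 3×5×3 = 45
triangle coeff Δ(1,2,1) = 1/30
Σ_t [1,1]: t=1:−1/1 = -1/1
(3j)²=2/15 [(1 2 1; 0 0 0)], sign=+1
(m-triple is (0,0,0) — same symbol as above.)
⇒ 4πI² = 4/5
I = (+1)√(4/5/(4π)) = 0.25231325

0.252313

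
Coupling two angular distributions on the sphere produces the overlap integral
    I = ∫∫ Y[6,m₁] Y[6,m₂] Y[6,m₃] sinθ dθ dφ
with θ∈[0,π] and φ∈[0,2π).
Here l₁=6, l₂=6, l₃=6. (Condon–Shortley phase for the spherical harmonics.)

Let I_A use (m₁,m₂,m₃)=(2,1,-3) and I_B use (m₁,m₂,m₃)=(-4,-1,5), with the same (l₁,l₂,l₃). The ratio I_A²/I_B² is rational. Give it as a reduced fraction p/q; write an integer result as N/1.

Same 6,6,6: normalisation and zero-m 3j drop out of the ratio.
A: Δ: 6! 6! 6! / 19! → 1/325909584; sum: t=1:−1/3110400 t=2:+1/276480 t=3:−1/207360 t=4:+1/1244160 = -1/1382400; 3j²(6 6 6; 2 1 -3) = Δ·Π!·Σ² = 189/92378  (sign +1)
B: Δ: 6! 6! 6! / 19! → 1/325909584; sum: t=4:+1/4147200 t=5:−1/10368000 = 1/6912000; 3j²(6 6 6; -4 -1 5) = Δ·Π!·Σ² = 189/16796  (sign -1)
I_A²/I_B² = (189/92378)/(189/16796) = 2/11

2/11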